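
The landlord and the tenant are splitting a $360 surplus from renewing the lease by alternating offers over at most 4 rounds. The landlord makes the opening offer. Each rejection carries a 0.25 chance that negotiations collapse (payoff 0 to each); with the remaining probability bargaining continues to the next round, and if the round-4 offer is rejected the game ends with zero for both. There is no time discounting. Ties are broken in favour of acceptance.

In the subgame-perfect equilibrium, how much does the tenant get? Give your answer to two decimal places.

By backward induction:
Round 4 (the tenant proposes): rejection yields 0 for the landlord; the tenant offers 0 and keeps 360.
Round 3 (the landlord proposes): rejecting gives the tenant an expected 0.75 × 360 = 270, so the landlord offers 270, keeping 90.
Round 2 (the tenant proposes): rejecting gives the landlord an expected 0.75 × 90 = 67.5, so the tenant offers 67.5, keeping 292.5.
Round 1 (the landlord proposes): rejecting gives the tenant an expected 0.75 × 292.5 = 219.375, so the landlord offers 219.375, keeping 140.625.

219.38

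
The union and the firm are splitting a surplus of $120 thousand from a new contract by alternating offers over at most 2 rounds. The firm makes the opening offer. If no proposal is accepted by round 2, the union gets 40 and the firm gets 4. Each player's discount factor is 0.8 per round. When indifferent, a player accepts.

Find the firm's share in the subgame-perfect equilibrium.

27.2

Round 2 (the union proposes): the firm gets 4 if talks fail, so the union offers 4 and keeps 116.
Round 1 (the firm proposes): the union can get 116 next round, worth 0.8 × 116 = 92.8 now; the firm offers that and keeps 27.2.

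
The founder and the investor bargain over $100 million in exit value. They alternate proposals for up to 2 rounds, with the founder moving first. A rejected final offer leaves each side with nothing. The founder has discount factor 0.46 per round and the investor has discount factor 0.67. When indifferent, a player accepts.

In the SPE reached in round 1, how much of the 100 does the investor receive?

67

Work backward from the last round.
Round 2 (the investor proposes): rejection yields 0 for the founder; the investor offers 0 and keeps 100.
Round 1 (the founder proposes): the investor can get 100 next round, worth 0.67 × 100 = 67 now. The founder offers 67 and keeps 100 − 67 = 33.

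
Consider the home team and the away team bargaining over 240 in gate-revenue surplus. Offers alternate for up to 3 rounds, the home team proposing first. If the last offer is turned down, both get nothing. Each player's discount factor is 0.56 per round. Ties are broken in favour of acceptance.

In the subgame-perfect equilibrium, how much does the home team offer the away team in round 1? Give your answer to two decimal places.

Round 3 (the home team proposes): rejection yields 0 for the away team; the home team offers 0 and keeps 240.
Round 2 (the away team proposes): the home team can get 240 next round, worth 0.56 × 240 = 134.4 now. The away team offers 134.4 and keeps 240 − 134.4 = 105.6.
Round 1 (the home team proposes): the away team can get 105.6 next round, worth 0.56 × 105.6 = 59.136 now; the home team offers that and keeps 180.864.

59.14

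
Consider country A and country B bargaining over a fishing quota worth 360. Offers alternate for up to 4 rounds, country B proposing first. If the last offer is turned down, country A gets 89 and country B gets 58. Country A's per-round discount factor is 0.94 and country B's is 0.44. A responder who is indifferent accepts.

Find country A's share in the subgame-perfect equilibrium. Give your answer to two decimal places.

Work backward from the last round.
Round 4 (country A proposes): country B gets 58 if talks fail, so country A offers 58 and keeps 302.
Round 3 (country B proposes): country A can get 302 next round, worth 0.94 × 302 = 283.88 now. Country B offers 283.88 and keeps 360 − 283.88 = 76.12.
Round 2 (country A proposes): country B can get 76.12 next round, worth 0.44 × 76.12 = 33.4928 now, so country A offers 33.4928, keeping 326.5072.
Round 1 (country B proposes): country A can get 326.5072 next round, worth 0.94 × 326.5072 = 306.916768 now; country B offers that and keeps 53.083232.

306.92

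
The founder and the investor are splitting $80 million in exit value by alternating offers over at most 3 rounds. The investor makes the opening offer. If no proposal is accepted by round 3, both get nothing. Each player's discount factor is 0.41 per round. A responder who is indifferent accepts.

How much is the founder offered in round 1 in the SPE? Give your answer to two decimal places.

Round 3 (the investor proposes): the founder will accept anything ≥ 0, so the investor offers 0 and keeps 80.
Round 2 (the founder proposes): the investor can get 80 next round, worth 0.41 × 80 = 32.8 now; the founder offers that and keeps 47.2.
Round 1 (the investor proposes): the founder can get 47.2 next round, worth 0.41 × 47.2 = 19.352 now, so the investor offers 19.352, keeping 60.648.

19.35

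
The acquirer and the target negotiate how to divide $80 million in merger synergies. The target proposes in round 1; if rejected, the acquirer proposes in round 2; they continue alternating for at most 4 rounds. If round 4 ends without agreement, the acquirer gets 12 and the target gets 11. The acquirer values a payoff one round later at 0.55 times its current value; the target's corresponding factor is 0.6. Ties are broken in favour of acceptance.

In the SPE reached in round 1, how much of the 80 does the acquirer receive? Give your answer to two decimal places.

By backward induction:
Round 4 (the acquirer proposes): the target gets 11 if talks fail, so the acquirer offers 11 and keeps 69.
Round 3 (the target proposes): the acquirer can get 69 next round, worth 0.55 × 69 = 37.95 now; the target offers that and keeps 42.05.
Round 2 (the acquirer proposes): the target can get 42.05 next round, worth 0.6 × 42.05 = 25.23 now. The acquirer offers 25.23 and keeps 80 − 25.23 = 54.77.
Round 1 (the target proposes): the acquirer can get 54.77 next round, worth 0.55 × 54.77 = 30.1235 now. The target offers 30.1235 and keeps 80 − 30.1235 = 49.8765.

30.12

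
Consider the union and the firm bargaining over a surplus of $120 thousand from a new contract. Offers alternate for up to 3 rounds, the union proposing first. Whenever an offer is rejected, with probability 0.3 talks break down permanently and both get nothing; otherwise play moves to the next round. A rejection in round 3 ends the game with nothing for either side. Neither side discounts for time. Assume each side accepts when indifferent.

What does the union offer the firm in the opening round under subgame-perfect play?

Round 3 (the union proposes): rejection yields 0 for the firm; the union offers 0 and keeps 120.
Round 2 (the firm proposes): rejecting gives the union an expected 0.7 × 120 = 84, so the firm offers 84, keeping 36.
Round 1 (the union proposes): rejecting gives the firm an expected 0.7 × 36 = 25.2, so the union offers 25.2, keeping 94.8.

25.2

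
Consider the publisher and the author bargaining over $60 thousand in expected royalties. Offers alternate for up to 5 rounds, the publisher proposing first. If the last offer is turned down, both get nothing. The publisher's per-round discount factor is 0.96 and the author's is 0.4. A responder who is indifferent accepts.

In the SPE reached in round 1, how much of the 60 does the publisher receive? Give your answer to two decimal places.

Round 5 (the publisher proposes): rejection yields 0 for the author; the publisher offers 0 and keeps 60.
Round 4 (the author proposes): the publisher can get 60 next round, worth 0.96 × 60 = 57.6 now; the author offers that and keeps 2.4.
Round 3 (the publisher proposes): the author can get 2.4 next round, worth 0.4 × 2.4 = 0.96 now; the publisher offers that and keeps 59.04.
Round 2 (the author proposes): the publisher can get 59.04 next round, worth 0.96 × 59.04 = 56.6784 now. The author offers 56.6784 and keeps 60 − 56.6784 = 3.3216.
Round 1 (the publisher proposes): the author can get 3.3216 next round, worth 0.4 × 3.3216 = 1.32864 now. The publisher offers 1.32864 and keeps 60 − 1.32864 = 58.67136.

58.67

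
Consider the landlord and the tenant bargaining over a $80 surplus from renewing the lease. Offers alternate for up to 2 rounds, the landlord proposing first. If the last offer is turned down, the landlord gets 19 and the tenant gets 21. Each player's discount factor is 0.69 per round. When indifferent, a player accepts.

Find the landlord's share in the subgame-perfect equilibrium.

37.91

Round 2 (the tenant proposes): the landlord gets 19 if talks fail, so the tenant offers 19 and keeps 61.
Round 1 (the landlord proposes): the tenant can get 61 next round, worth 0.69 × 61 = 42.09 now; the landlord offers that and keeps 37.91.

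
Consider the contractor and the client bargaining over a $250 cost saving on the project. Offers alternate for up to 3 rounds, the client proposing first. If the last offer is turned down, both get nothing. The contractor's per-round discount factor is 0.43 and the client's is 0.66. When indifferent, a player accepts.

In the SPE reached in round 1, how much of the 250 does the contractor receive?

Work backward from the last round.
Round 3 (the client proposes): the contractor will accept anything ≥ 0, so the client offers 0 and keeps 250.
Round 2 (the contractor proposes): the client can get 250 next round, worth 0.66 × 250 = 165 now. The contractor offers 165 and keeps 250 − 165 = 85.
Round 1 (the client proposes): the contractor can get 85 next round, worth 0.43 × 85 = 36.55 now. The client offers 36.55 and keeps 250 − 36.55 = 213.45.

36.55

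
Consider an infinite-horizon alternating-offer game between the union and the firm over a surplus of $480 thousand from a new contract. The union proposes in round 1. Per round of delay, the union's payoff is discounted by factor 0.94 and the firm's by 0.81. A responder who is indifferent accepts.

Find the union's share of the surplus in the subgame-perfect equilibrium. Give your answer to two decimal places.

382.23

Let x be the union's share when the union proposes and y be the firm's share when the firm proposes.
The firm accepts iff offered ≥ 0.81·y, so x = 480 − 0.81y. Symmetrically y = 480 − 0.94x.
Substituting: x = 480 − 0.81(480 − 0.94x), giving x(1 − 0.94·0.81) = 480(1 − 0.81).
So x = 480 × 0.19 / 0.2386 ≈ 382.2297, and the firm receives 480 − x ≈ 97.7703.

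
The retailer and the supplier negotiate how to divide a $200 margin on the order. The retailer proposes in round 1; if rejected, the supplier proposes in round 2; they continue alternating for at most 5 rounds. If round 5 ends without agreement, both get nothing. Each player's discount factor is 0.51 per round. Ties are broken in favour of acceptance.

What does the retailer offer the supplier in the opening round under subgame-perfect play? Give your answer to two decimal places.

Solve by backward induction from round 5.
Round 5 (the retailer proposes): the supplier will accept anything ≥ 0, so the retailer offers 0 and keeps 200.
Round 4 (the supplier proposes): the retailer can get 200 next round, worth 0.51 × 200 = 102 now. The supplier offers 102 and keeps 200 − 102 = 98.
Round 3 (the retailer proposes): the supplier can get 98 next round, worth 0.51 × 98 = 49.98 now; the retailer offers that and keeps 150.02.
Round 2 (the supplier proposes): the retailer can get 150.02 next round, worth 0.51 × 150.02 = 76.5102 now. The supplier offers 76.5102 and keeps 200 − 76.5102 = 123.4898.
Round 1 (the retailer proposes): the supplier can get 123.4898 next round, worth 0.51 × 123.4898 = 62.979798 now, so the retailer offers 62.979798, keeping 137.020202.

62.98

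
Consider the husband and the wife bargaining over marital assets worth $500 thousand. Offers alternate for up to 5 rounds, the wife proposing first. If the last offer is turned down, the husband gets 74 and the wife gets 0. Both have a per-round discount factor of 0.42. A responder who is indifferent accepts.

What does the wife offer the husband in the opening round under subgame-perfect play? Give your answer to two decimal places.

145.59

Round 5 (the wife proposes): the husband gets 74 if talks fail, so the wife offers 74 and keeps 426.
Round 4 (the husband proposes): the wife can get 426 next round, worth 0.42 × 426 = 178.92 now, so the husband offers 178.92, keeping 321.08.
Round 3 (the wife proposes): the husband can get 321.08 next round, worth 0.42 × 321.08 = 134.8536 now. The wife offers 134.8536 and keeps 500 − 134.8536 = 365.1464.
Round 2 (the husband proposes): the wife can get 365.1464 next round, worth 0.42 × 365.1464 = 153.361488 now; the husband offers that and keeps 346.638512.
Round 1 (the wife proposes): the husband can get 346.638512 next round, worth 0.42 × 346.638512 = 145.58817504 now. The wife offers 145.58817504 and keeps 500 − 145.58817504 = 354.41182496.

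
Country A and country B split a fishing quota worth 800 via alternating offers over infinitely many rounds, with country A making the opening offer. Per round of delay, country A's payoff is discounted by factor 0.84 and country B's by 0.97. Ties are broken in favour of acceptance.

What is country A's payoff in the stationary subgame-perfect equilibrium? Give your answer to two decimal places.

In a stationary SPE each proposer offers the other exactly their discounted continuation value.
If country A keeps x when proposing and country B keeps y when proposing, then x = 800 − 0.97y and y = 800 − 0.84x.
Solving: x = 800(1 − 0.97) / (1 − 0.84·0.97) = 24 / 0.1852 ≈ 129.5896.
Country B gets 800 − 129.5896 ≈ 670.4104.

129.59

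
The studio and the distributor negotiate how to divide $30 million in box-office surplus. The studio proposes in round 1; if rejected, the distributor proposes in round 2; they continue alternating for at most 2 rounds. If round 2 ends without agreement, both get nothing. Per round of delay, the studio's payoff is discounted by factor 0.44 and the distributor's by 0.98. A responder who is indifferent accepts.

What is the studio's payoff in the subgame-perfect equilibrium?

Round 2 (the distributor proposes): rejection yields 0 for the studio; the distributor offers 0 and keeps 30.
Round 1 (the studio proposes): the distributor can get 30 next round, worth 0.98 × 30 = 29.4 now, so the studio offers 29.4, keeping 0.6.

0.6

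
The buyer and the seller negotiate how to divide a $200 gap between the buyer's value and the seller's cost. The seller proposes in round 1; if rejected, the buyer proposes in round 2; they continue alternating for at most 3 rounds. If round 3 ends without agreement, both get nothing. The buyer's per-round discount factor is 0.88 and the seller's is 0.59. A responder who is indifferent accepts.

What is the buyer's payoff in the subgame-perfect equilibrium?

72.16

Round 3 (the seller proposes): the buyer will accept anything ≥ 0, so the seller offers 0 and keeps 200.
Round 2 (the buyer proposes): the seller can get 200 next round, worth 0.59 × 200 = 118 now. The buyer offers 118 and keeps 200 − 118 = 82.
Round 1 (the seller proposes): the buyer can get 82 next round, worth 0.88 × 82 = 72.16 now; the seller offers that and keeps 127.84.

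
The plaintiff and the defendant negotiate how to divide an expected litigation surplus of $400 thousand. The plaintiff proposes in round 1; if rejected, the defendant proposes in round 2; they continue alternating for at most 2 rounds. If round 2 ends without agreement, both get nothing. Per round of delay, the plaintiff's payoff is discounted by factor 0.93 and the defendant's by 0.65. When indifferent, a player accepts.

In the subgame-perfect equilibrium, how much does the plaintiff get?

By backward induction:
Round 2 (the defendant proposes): rejection yields 0 for the plaintiff; the defendant offers 0 and keeps 400.
Round 1 (the plaintiff proposes): the defendant can get 400 next round, worth 0.65 × 400 = 260 now. The plaintiff offers 260 and keeps 400 − 260 = 140.

140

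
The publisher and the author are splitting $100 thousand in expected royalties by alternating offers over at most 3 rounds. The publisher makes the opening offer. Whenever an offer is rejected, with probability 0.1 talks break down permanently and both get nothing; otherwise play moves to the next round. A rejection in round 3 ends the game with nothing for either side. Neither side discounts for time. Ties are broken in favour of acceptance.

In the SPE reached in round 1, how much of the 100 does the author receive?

9

By backward induction:
Round 3 (the publisher proposes): rejection yields 0 for the author; the publisher offers 0 and keeps 100.
Round 2 (the author proposes): rejecting gives the publisher an expected 0.9 × 100 = 90. The author offers 90 and keeps 100 − 90 = 10.
Round 1 (the publisher proposes): rejecting gives the author an expected 0.9 × 10 = 9; the publisher offers that and keeps 91.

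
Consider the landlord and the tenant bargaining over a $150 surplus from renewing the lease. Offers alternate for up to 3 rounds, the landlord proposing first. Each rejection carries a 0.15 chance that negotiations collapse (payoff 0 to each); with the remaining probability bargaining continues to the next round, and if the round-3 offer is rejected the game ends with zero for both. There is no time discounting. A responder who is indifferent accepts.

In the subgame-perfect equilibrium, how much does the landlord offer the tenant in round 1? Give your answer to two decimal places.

By backward induction:
Round 3 (the landlord proposes): rejection yields 0 for the tenant; the landlord offers 0 and keeps 150.
Round 2 (the tenant proposes): rejecting gives the landlord an expected 0.85 × 150 = 127.5; the tenant offers that and keeps 22.5.
Round 1 (the landlord proposes): rejecting gives the tenant an expected 0.85 × 22.5 = 19.125, so the landlord offers 19.125, keeping 130.875.

19.13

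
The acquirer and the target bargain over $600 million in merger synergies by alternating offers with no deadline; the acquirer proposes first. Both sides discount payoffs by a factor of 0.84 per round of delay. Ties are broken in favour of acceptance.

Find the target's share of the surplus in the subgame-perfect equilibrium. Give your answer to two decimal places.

273.91

In a stationary SPE each proposer offers the other exactly their discounted continuation value.
If the acquirer keeps x when proposing and the target keeps y when proposing, then x = 600 − 0.84y and y = 600 − 0.84x.
Solving: x = 600(1 − 0.84) / (1 − 0.84·0.84) = 96 / 0.2944 ≈ 326.0870.
The target gets 600 − 326.0870 ≈ 273.9130.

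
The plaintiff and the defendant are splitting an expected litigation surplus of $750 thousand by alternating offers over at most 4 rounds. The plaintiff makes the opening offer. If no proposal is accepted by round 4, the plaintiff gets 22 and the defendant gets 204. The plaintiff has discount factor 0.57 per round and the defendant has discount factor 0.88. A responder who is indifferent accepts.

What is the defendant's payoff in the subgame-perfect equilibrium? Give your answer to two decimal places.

605.15

Round 4 (the defendant proposes): the plaintiff gets 22 if talks fail, so the defendant offers 22 and keeps 728.
Round 3 (the plaintiff proposes): the defendant can get 728 next round, worth 0.88 × 728 = 640.64 now. The plaintiff offers 640.64 and keeps 750 − 640.64 = 109.36.
Round 2 (the defendant proposes): the plaintiff can get 109.36 next round, worth 0.57 × 109.36 = 62.3352 now. The defendant offers 62.3352 and keeps 750 − 62.3352 = 687.6648.
Round 1 (the plaintiff proposes): the defendant can get 687.6648 next round, worth 0.88 × 687.6648 = 605.145024 now; the plaintiff offers that and keeps 144.854976.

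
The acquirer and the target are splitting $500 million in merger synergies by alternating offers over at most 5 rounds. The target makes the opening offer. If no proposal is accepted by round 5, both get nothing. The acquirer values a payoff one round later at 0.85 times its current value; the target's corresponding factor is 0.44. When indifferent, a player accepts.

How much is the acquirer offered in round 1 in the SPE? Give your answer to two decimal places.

327.01

Round 5 (the target proposes): the acquirer will accept anything ≥ 0, so the target offers 0 and keeps 500.
Round 4 (the acquirer proposes): the target can get 500 next round, worth 0.44 × 500 = 220 now, so the acquirer offers 220, keeping 280.
Round 3 (the target proposes): the acquirer can get 280 next round, worth 0.85 × 280 = 238 now; the target offers that and keeps 262.
Round 2 (the acquirer proposes): the target can get 262 next round, worth 0.44 × 262 = 115.28 now. The acquirer offers 115.28 and keeps 500 − 115.28 = 384.72.
Round 1 (the target proposes): the acquirer can get 384.72 next round, worth 0.85 × 384.72 = 327.012 now. The target offers 327.012 and keeps 500 − 327.012 = 172.988.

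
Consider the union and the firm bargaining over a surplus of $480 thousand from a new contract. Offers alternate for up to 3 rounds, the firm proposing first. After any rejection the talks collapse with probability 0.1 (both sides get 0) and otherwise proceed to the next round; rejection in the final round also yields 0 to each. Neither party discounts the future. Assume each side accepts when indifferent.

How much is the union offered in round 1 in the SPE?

43.2

Round 3 (the firm proposes): the union will accept anything ≥ 0, so the firm offers 0 and keeps 480.
Round 2 (the union proposes): rejecting gives the firm an expected 0.9 × 480 = 432. The union offers 432 and keeps 480 − 432 = 48.
Round 1 (the firm proposes): rejecting gives the union an expected 0.9 × 48 = 43.2, so the firm offers 43.2, keeping 436.8.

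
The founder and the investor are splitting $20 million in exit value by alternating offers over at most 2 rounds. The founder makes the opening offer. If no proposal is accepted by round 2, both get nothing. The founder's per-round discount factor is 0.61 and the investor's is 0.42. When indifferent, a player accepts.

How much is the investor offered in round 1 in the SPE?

By backward induction:
Round 2 (the investor proposes): rejection yields 0 for the founder; the investor offers 0 and keeps 20.
Round 1 (the founder proposes): the investor can get 20 next round, worth 0.42 × 20 = 8.4 now. The founder offers 8.4 and keeps 20 − 8.4 = 11.6.

8.4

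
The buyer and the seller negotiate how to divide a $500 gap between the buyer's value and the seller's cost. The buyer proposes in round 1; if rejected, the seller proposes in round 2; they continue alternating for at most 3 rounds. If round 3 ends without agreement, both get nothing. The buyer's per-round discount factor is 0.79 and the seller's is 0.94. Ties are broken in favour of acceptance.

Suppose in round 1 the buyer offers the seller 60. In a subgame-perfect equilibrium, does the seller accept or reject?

Round 3 (the buyer proposes): rejection yields 0 for the seller; the buyer offers 0 and keeps 500.
Round 2 (the seller proposes): the buyer can get 500 next round, worth 0.79 × 500 = 395 now. The seller offers 395 and keeps 500 − 395 = 105.
So by rejecting in round 1, the seller gets 105 next round, worth 0.94 × 105 = 98.7 now.
Offer 60 < 98.7, so the seller rejects.

Reject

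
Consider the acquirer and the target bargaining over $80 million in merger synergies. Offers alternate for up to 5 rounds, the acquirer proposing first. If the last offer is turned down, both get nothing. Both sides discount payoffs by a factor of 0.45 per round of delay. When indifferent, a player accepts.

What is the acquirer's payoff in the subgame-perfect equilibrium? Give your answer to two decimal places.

Solve by backward induction from round 5.
Round 5 (the acquirer proposes): the target will accept anything ≥ 0, so the acquirer offers 0 and keeps 80.
Round 4 (the target proposes): the acquirer can get 80 next round, worth 0.45 × 80 = 36 now; the target offers that and keeps 44.
Round 3 (the acquirer proposes): the target can get 44 next round, worth 0.45 × 44 = 19.8 now. The acquirer offers 19.8 and keeps 80 − 19.8 = 60.2.
Round 2 (the target proposes): the acquirer can get 60.2 next round, worth 0.45 × 60.2 = 27.09 now. The target offers 27.09 and keeps 80 − 27.09 = 52.91.
Round 1 (the acquirer proposes): the target can get 52.91 next round, worth 0.45 × 52.91 = 23.8095 now, so the acquirer offers 23.8095, keeping 56.1905.

56.19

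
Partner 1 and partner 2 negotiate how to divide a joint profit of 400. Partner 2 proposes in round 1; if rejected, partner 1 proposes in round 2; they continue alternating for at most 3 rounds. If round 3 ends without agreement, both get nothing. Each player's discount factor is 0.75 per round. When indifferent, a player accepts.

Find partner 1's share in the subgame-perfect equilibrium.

75

Round 3 (partner 2 proposes): partner 1 will accept anything ≥ 0, so partner 2 offers 0 and keeps 400.
Round 2 (partner 1 proposes): partner 2 can get 400 next round, worth 0.75 × 400 = 300 now, so partner 1 offers 300, keeping 100.
Round 1 (partner 2 proposes): partner 1 can get 100 next round, worth 0.75 × 100 = 75 now, so partner 2 offers 75, keeping 325.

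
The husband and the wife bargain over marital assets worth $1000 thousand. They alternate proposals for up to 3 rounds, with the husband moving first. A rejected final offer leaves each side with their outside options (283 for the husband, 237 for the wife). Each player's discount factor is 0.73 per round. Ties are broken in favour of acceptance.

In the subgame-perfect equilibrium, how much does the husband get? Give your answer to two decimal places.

Round 3 (the husband proposes): the wife gets 237 if talks fail, so the husband offers 237 and keeps 763.
Round 2 (the wife proposes): the husband can get 763 next round, worth 0.73 × 763 = 556.99 now; the wife offers that and keeps 443.01.
Round 1 (the husband proposes): the wife can get 443.01 next round, worth 0.73 × 443.01 = 323.3973 now, so the husband offers 323.3973, keeping 676.6027.

676.60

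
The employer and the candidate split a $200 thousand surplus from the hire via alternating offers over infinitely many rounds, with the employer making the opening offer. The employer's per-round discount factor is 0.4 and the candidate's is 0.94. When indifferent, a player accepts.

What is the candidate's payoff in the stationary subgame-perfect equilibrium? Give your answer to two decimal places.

In a stationary SPE each proposer offers the other exactly their discounted continuation value.
If the employer keeps x when proposing and the candidate keeps y when proposing, then x = 200 − 0.94y and y = 200 − 0.4x.
Solving: x = 200(1 − 0.94) / (1 − 0.4·0.94) = 12 / 0.624 ≈ 19.2308.
The candidate gets 200 − 19.2308 ≈ 180.7692.

180.77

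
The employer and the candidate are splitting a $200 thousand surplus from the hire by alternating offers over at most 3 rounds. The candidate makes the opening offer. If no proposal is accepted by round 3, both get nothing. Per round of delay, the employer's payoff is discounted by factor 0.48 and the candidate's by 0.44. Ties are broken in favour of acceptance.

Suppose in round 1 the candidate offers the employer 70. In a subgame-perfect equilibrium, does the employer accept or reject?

Round 3 (the candidate proposes): rejection yields 0 for the employer; the candidate offers 0 and keeps 200.
Round 2 (the employer proposes): the candidate can get 200 next round, worth 0.44 × 200 = 88 now; the employer offers that and keeps 112.
So by rejecting in round 1, the employer gets 112 next round, worth 0.48 × 112 = 53.76 now.
Offer 70 ≥ 53.76, so the employer accepts.

Accept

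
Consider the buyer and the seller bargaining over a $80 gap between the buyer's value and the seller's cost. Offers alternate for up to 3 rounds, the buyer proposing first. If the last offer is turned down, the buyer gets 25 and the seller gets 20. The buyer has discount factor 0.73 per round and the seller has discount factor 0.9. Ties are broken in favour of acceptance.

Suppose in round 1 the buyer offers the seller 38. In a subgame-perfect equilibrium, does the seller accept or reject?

Accept

Round 3 (the buyer proposes): the seller gets 20 if talks fail, so the buyer offers 20 and keeps 60.
Round 2 (the seller proposes): the buyer can get 60 next round, worth 0.73 × 60 = 43.8 now; the seller offers that and keeps 36.2.
So by rejecting in round 1, the seller gets 36.2 next round, worth 0.9 × 36.2 = 32.58 now.
Offer 38 ≥ 32.58, so the seller accepts.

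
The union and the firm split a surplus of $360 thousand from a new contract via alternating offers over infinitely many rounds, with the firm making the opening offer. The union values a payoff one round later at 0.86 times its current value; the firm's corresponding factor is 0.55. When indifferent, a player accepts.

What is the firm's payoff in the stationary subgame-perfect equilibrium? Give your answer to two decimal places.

95.64

When the firm proposes, the union accepts any offer worth at least 0.86 times what the union would get by proposing next round; and vice versa.
This gives x = 360 − 0.86y and y = 360 − 0.55x, where x and y are each side's share when it proposes.
Hence (1 − 0.86·0.55)x = 360(1 − 0.86), i.e. 0.527·x = 50.4.
x ≈ 95.6357; the union's share is 360 − x ≈ 264.3643.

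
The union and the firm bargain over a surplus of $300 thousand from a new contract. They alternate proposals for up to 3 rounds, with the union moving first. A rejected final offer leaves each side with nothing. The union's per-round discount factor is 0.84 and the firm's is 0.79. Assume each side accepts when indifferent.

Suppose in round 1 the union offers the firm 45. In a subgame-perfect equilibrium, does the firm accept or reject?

Accept

Round 3 (the union proposes): the firm will accept anything ≥ 0, so the union offers 0 and keeps 300.
Round 2 (the firm proposes): the union can get 300 next round, worth 0.84 × 300 = 252 now. The firm offers 252 and keeps 300 − 252 = 48.
So by rejecting in round 1, the firm gets 48 next round, worth 0.79 × 48 = 37.92 now.
Offer 45 ≥ 37.92, so the firm accepts.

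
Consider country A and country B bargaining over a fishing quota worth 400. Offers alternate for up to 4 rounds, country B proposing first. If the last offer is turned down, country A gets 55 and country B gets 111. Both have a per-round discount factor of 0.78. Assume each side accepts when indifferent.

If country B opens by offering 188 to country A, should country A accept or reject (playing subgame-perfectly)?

Reject

Round 4 (country A proposes): country B gets 111 if talks fail, so country A offers 111 and keeps 289.
Round 3 (country B proposes): country A can get 289 next round, worth 0.78 × 289 = 225.42 now; country B offers that and keeps 174.58.
Round 2 (country A proposes): country B can get 174.58 next round, worth 0.78 × 174.58 = 136.1724 now; country A offers that and keeps 263.8276.
So by rejecting in round 1, country A gets 263.8276 next round, worth 0.78 × 263.8276 = 205.785528 now.
Offer 188 < 205.785528, so country A rejects.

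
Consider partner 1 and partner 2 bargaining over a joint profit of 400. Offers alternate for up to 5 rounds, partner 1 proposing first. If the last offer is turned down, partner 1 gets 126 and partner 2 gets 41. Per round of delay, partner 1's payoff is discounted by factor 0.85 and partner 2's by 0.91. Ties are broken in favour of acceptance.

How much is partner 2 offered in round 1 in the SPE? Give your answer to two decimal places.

Round 5 (partner 1 proposes): partner 2 gets 41 if talks fail, so partner 1 offers 41 and keeps 359.
Round 4 (partner 2 proposes): partner 1 can get 359 next round, worth 0.85 × 359 = 305.15 now; partner 2 offers that and keeps 94.85.
Round 3 (partner 1 proposes): partner 2 can get 94.85 next round, worth 0.91 × 94.85 = 86.3135 now, so partner 1 offers 86.3135, keeping 313.6865.
Round 2 (partner 2 proposes): partner 1 can get 313.6865 next round, worth 0.85 × 313.6865 = 266.633525 now; partner 2 offers that and keeps 133.366475.
Round 1 (partner 1 proposes): partner 2 can get 133.366475 next round, worth 0.91 × 133.366475 = 121.36349225 now. Partner 1 offers 121.36349225 and keeps 400 − 121.36349225 = 278.63650775.

121.36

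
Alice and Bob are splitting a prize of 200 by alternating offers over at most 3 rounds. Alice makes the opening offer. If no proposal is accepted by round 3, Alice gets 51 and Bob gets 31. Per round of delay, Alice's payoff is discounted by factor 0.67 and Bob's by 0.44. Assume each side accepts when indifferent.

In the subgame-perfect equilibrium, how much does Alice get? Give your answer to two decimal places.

161.82

Round 3 (Alice proposes): Bob gets 31 if talks fail, so Alice offers 31 and keeps 169.
Round 2 (Bob proposes): Alice can get 169 next round, worth 0.67 × 169 = 113.23 now, so Bob offers 113.23, keeping 86.77.
Round 1 (Alice proposes): Bob can get 86.77 next round, worth 0.44 × 86.77 = 38.1788 now; Alice offers that and keeps 161.8212.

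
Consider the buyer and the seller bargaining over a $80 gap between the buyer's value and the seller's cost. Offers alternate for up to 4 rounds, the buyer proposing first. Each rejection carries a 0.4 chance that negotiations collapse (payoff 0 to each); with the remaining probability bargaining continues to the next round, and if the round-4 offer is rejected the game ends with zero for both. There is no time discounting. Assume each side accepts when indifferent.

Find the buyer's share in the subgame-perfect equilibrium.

By backward induction:
Round 4 (the seller proposes): the buyer will accept anything ≥ 0, so the seller offers 0 and keeps 80.
Round 3 (the buyer proposes): rejecting gives the seller an expected 0.6 × 80 = 48. The buyer offers 48 and keeps 80 − 48 = 32.
Round 2 (the seller proposes): rejecting gives the buyer an expected 0.6 × 32 = 19.2; the seller offers that and keeps 60.8.
Round 1 (the buyer proposes): rejecting gives the seller an expected 0.6 × 60.8 = 36.48, so the buyer offers 36.48, keeping 43.52.

43.52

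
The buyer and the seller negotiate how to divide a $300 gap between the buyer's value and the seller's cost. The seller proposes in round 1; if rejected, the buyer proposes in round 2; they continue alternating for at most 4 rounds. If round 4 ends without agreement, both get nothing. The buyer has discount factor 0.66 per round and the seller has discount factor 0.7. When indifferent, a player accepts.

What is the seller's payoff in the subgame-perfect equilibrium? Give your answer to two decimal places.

149.12

Round 4 (the buyer proposes): the seller will accept anything ≥ 0, so the buyer offers 0 and keeps 300.
Round 3 (the seller proposes): the buyer can get 300 next round, worth 0.66 × 300 = 198 now, so the seller offers 198, keeping 102.
Round 2 (the buyer proposes): the seller can get 102 next round, worth 0.7 × 102 = 71.4 now; the buyer offers that and keeps 228.6.
Round 1 (the seller proposes): the buyer can get 228.6 next round, worth 0.66 × 228.6 = 150.876 now; the seller offers that and keeps 149.124.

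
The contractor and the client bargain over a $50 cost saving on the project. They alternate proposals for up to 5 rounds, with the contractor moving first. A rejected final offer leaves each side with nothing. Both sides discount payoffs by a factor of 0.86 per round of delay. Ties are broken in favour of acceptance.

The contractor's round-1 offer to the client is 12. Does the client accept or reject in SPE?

Accept

Round 5 (the contractor proposes): rejection yields 0 for the client; the contractor offers 0 and keeps 50.
Round 4 (the client proposes): the contractor can get 50 next round, worth 0.86 × 50 = 43 now, so the client offers 43, keeping 7.
Round 3 (the contractor proposes): the client can get 7 next round, worth 0.86 × 7 = 6.02 now. The contractor offers 6.02 and keeps 50 − 6.02 = 43.98.
Round 2 (the client proposes): the contractor can get 43.98 next round, worth 0.86 × 43.98 = 37.8228 now. The client offers 37.8228 and keeps 50 − 37.8228 = 12.1772.
So by rejecting in round 1, the client gets 12.1772 next round, worth 0.86 × 12.1772 = 10.472392 now.
Offer 12 ≥ 10.472392, so the client accepts.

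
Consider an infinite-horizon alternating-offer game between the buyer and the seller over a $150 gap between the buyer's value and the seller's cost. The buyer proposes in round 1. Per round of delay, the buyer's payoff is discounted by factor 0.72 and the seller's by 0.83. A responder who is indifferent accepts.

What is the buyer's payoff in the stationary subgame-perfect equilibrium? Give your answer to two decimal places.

63.37

When the buyer proposes, the seller accepts any offer worth at least 0.83 times what the seller would get by proposing next round; and vice versa.
This gives x = 150 − 0.83y and y = 150 − 0.72x, where x and y are each side's share when it proposes.
Hence (1 − 0.83·0.72)x = 150(1 − 0.83), i.e. 0.4024·x = 25.5.
x ≈ 63.3698; the seller's share is 150 − x ≈ 86.6302.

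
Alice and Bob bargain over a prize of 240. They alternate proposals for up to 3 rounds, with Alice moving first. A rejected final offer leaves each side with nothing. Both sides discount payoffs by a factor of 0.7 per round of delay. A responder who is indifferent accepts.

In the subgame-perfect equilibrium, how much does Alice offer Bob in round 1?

Round 3 (Alice proposes): rejection yields 0 for Bob; Alice offers 0 and keeps 240.
Round 2 (Bob proposes): Alice can get 240 next round, worth 0.7 × 240 = 168 now; Bob offers that and keeps 72.
Round 1 (Alice proposes): Bob can get 72 next round, worth 0.7 × 72 = 50.4 now, so Alice offers 50.4, keeping 189.6.

50.4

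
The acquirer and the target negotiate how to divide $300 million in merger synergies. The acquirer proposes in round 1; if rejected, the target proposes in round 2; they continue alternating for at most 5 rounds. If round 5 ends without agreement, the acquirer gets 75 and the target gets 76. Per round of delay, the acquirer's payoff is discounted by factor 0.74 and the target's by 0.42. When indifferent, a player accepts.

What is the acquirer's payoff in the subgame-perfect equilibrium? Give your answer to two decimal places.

249.72

Round 5 (the acquirer proposes): the target gets 76 if talks fail, so the acquirer offers 76 and keeps 224.
Round 4 (the target proposes): the acquirer can get 224 next round, worth 0.74 × 224 = 165.76 now; the target offers that and keeps 134.24.
Round 3 (the acquirer proposes): the target can get 134.24 next round, worth 0.42 × 134.24 = 56.3808 now. The acquirer offers 56.3808 and keeps 300 − 56.3808 = 243.6192.
Round 2 (the target proposes): the acquirer can get 243.6192 next round, worth 0.74 × 243.6192 = 180.278208 now, so the target offers 180.278208, keeping 119.721792.
Round 1 (the acquirer proposes): the target can get 119.721792 next round, worth 0.42 × 119.721792 = 50.28315264 now; the acquirer offers that and keeps 249.71684736.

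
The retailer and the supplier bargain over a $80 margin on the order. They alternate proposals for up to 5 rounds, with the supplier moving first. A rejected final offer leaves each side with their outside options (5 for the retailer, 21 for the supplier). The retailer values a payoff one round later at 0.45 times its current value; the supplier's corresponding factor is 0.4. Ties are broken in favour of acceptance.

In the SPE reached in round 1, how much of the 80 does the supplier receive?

Round 5 (the supplier proposes): the retailer gets 5 if talks fail, so the supplier offers 5 and keeps 75.
Round 4 (the retailer proposes): the supplier can get 75 next round, worth 0.4 × 75 = 30 now; the retailer offers that and keeps 50.
Round 3 (the supplier proposes): the retailer can get 50 next round, worth 0.45 × 50 = 22.5 now; the supplier offers that and keeps 57.5.
Round 2 (the retailer proposes): the supplier can get 57.5 next round, worth 0.4 × 57.5 = 23 now. The retailer offers 23 and keeps 80 − 23 = 57.
Round 1 (the supplier proposes): the retailer can get 57 next round, worth 0.45 × 57 = 25.65 now. The supplier offers 25.65 and keeps 80 − 25.65 = 54.35.

54.35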